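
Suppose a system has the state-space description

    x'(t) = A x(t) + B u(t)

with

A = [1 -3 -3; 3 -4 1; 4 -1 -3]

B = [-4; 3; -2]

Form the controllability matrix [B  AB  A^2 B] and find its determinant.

-8045

AB = [[-7], [-26], [-13]]
A^2B = [[110], [70], [37]]
Controllability matrix C = [B  AB  A^2B] = [[-4, -7, 110], [3, -26, 70], [-2, -13, 37]]
Expanding along the first row, det(C) = (-4)·((-26)·37 - 70·(-13)) - (-7)·(3·37 - 70·(-2)) + 110·(3·(-13) - (-26)·(-2)) = (-4)·(-52) - (-7)·251 + 110·(-91) = -8045
Since det(C) ≠ 0, rank(C) = 3 and the system is completely controllable.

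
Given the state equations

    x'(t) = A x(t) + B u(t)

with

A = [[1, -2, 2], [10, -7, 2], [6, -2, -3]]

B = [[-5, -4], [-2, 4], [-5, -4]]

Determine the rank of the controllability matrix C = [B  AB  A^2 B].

AB = [[-11, -20], [-46, -76], [-11, -20]]
A^2B = [[59, 92], [190, 292], [59, 92]]
Controllability matrix C = [B  AB  A^2B] = [[-5, -4, -11, -20, 59, 92], [-2, 4, -46, -76, 190, 292], [-5, -4, -11, -20, 59, 92]]
The rows r1, r2, r3 of C are linearly dependent: -r1 + r3 = 0 (check each entry), so rank(C) ≤ 2.
The 2×2 minor from rows 1, 2, columns 1, 2 is (-5)·4 - (-4)·(-2) = -20 - 8 = -28 ≠ 0, so rank(C) = 2.
rank(C) = 2 < n = 3, so the pair (A, B) is not completely controllable.

2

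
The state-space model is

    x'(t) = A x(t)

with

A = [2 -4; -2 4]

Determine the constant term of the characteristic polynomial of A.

For a 2×2 matrix, det(sI - A) = s^2 - (tr A)s + det A.
tr A = 6, det A = 0.
So p(s) = s^2 - 6s.
The constant term is 0.

0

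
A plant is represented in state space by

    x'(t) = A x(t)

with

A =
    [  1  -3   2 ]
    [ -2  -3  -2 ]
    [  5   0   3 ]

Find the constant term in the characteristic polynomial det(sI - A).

Expand det(sI - A) for the 3×3 matrix.
p(s) = s^3 - s^2 - 25s - 33.
(Check: constant term = det(-A) = (-1)^3 det A = -33; coefficient of s^2 = -tr A = -1.)
The constant term is -33.

-33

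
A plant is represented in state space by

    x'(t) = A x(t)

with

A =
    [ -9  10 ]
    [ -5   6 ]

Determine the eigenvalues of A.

det(sI - A) = s^2 - (tr A)s + det A, with tr A = (-9) + 6 = -3 and det A = (-9)·6 - 10·(-5) = -54 - (-50) = -4.
So p(s) = det(sI - A) = s^2 + 3s - 4.
Factor s^2 + 3s - 4: two numbers with sum -3 and product -4 are 1 and -4, so s^2 + 3s - 4 = (s - 1)(s + 4).
Hence p(s) = (s - 1) (s + 4), with roots -4, 1.
At least one eigenvalue has non-negative real part, so the system is not asymptotically stable.

-4, 1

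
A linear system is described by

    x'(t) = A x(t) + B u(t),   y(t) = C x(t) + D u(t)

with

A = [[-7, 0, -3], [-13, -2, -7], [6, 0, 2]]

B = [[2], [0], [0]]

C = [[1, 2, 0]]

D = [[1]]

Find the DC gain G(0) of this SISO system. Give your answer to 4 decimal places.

-8.0000

G(0) = C(-A)^{-1}B + D = -C A^{-1} B + D.
det A = -8, so A^{-1} = (1/-8)·adj(A) = [[1/2, 0, 3/4], [2, -1/2, 5/4], [-3/2, 0, -7/4]]
A^{-1} B = [1, 4, -3]^T
C A^{-1} B = 9
G(0) = D - C A^{-1} B = 1 - (9) = -8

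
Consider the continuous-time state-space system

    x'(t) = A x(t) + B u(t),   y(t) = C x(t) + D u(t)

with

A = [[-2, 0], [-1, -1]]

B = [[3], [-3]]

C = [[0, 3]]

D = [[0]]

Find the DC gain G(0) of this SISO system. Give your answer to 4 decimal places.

-13.5000

G(0) = C(-A)^{-1}B + D = -C A^{-1} B + D.
det A = 2, so A^{-1} = (1/2)·adj(A) = [[-1/2, 0], [1/2, -1]]
A^{-1} B = [-3/2, 9/2]^T
C A^{-1} B = 27/2
G(0) = D - C A^{-1} B = 0 - (27/2) = -27/2 ≈ -13.5000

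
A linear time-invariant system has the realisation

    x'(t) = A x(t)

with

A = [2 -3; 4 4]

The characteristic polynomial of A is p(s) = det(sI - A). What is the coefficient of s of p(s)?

-6

For a 2×2 matrix, det(sI - A) = s^2 - (tr A)s + det A.
tr A = 6, det A = 20.
So p(s) = s^2 - 6s + 20.
The coefficient of s is -6.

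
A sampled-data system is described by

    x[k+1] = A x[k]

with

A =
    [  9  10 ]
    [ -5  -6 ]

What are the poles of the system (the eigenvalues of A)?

det(zI - A) = z^2 - (tr A)z + det A, with tr A = 9 + (-6) = 3 and det A = 9·(-6) - 10·(-5) = -54 - (-50) = -4.
So p(z) = det(zI - A) = z^2 - 3z - 4.
Factor z^2 - 3z - 4: two numbers with sum 3 and product -4 are 4 and -1, so z^2 - 3z - 4 = (z - 4)(z + 1).
Hence p(z) = (z - 4) (z + 1), with roots -1, 4.

-1, 4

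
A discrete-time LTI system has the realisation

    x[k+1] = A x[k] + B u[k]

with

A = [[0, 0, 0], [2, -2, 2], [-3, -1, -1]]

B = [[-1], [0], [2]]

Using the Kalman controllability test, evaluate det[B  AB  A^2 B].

AB = [[0], [2], [1]]
A^2B = [[0], [-2], [-3]]
Controllability matrix C = [B  AB  A^2B] = [[-1, 0, 0], [0, 2, -2], [2, 1, -3]]
Expanding along the first row, det(C) = (-1)·(2·(-3) - (-2)·1) - 0·(0·(-3) - (-2)·2) + 0·(0·1 - 2·2) = (-1)·(-4) - 0·4 + 0·(-4) = 4
Since det(C) ≠ 0, rank(C) = 3 and the system is completely controllable.

4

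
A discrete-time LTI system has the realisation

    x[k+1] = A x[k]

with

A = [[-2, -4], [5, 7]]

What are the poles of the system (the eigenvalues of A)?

det(zI - A) = z^2 - (tr A)z + det A, with tr A = (-2) + 7 = 5 and det A = (-2)·7 - (-4)·5 = -14 - (-20) = 6.
So p(z) = det(zI - A) = z^2 - 5z + 6.
Factor z^2 - 5z + 6: two numbers with sum 5 and product 6 are 3 and 2, so z^2 - 5z + 6 = (z - 3)(z - 2).
Hence p(z) = (z - 3) (z - 2), with roots 2, 3.

2, 3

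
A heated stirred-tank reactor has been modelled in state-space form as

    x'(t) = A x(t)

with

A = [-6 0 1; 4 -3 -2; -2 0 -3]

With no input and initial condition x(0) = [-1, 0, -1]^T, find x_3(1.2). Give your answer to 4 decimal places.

det(sI - A) = s^3 - (tr A)s^2 + (M11 + M22 + M33)s - det A, where Mii is the 2×2 principal minor of A obtained by deleting row i and column i.
tr A = (-6) + (-3) + (-3) = -12; M11 = (-3)·(-3) - (-2)·0 = 9 - 0 = 9; M22 = (-6)·(-3) - 1·(-2) = 18 - (-2) = 20; M33 = (-6)·(-3) - 0·4 = 18 - 0 = 18; sum of minors = 47.
det A = (-6)·((-3)·(-3) - (-2)·0) - 0·(4·(-3) - (-2)·(-2)) + 1·(4·0 - (-3)·(-2)) = (-6)·9 - 0·(-16) + 1·(-6) = -60.
So p(s) = det(sI - A) = s^3 + 12s^2 + 47s + 60.
Rational-root test: any integer root divides 60. Testing small divisors, s = -3 works: p(-3) = -27 + 108 + (-141) + 60 = 0, so (s + 3) is a factor.
Dividing, p(s) = (s + 3)(s^2 + 9s + 20).
Factor s^2 + 9s + 20: two numbers with sum -9 and product 20 are -4 and -5, so s^2 + 9s + 20 = (s + 4)(s + 5).
Hence p(s) = (s + 3) (s + 4) (s + 5), with roots -5, -4, -3.
The eigenvalues -5, -4, -3 are distinct and real, so A is diagonalisable and x(t) = e^{At} x(0) = V diag(e^{λ_i t}) V^{-1} x(0), where the columns of V are the eigenvectors.
λ = -5: A - (-5)I = [[-1, 0, 1], [4, 2, -2], [-2, 0, 2]]. v must be orthogonal to every row; (row 1) × (row 2) = [-2, 2, -2], so take v_1 = [-1, 1, -1]^T.
λ = -4: A - (-4)I = [[-2, 0, 1], [4, 1, -2], [-2, 0, 1]]. v must be orthogonal to every row; (row 1) × (row 2) = [-1, 0, -2], so take v_2 = [-1, 0, -2]^T.
λ = -3: A - (-3)I = [[-3, 0, 1], [4, 0, -2], [-2, 0, 0]]. v must be orthogonal to every row; (row 1) × (row 2) = [0, -2, 0], so take v_3 = [0, 1, 0]^T.
V = [v_1 v_2 v_3] = [[-1, -1, 0], [1, 0, 1], [-1, -2, 0]] has det V = -1, so V^{-1} = adj(V)/det V = [[-2, 0, 1], [1, 0, -1], [2, 1, -1]].
Modal coordinates z(0) = V^{-1} x(0): (-2)·(-1) + 0·0 + 1·(-1) = 1; 1·(-1) + 0·0 + (-1)·(-1) = 0; 2·(-1) + 1·0 + (-1)·(-1) = -1; so z(0) = [1, 0, -1]^T.
x_3(t) = Σ_i (v_i)_3 · z_i(0) · e^{λ_i t} (row 3 of V times the modal terms).
x_3(1.2) = (-1)·1·e^{-5·1.2} + (-2)·0·e^{-4·1.2} + 0·(-1)·e^{-3·1.2} = (-1)·0.002479 + 0·0.008230 + 0·0.027324 = -0.0025.

-0.0025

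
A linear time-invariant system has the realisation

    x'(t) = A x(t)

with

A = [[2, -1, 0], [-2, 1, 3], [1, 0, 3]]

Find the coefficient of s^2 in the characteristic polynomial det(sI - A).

-6

Expand det(sI - A) for the 3×3 matrix.
p(s) = s^3 - 6s^2 + 9s + 3.
(Check: constant term = det(-A) = (-1)^3 det A = 3; coefficient of s^2 = -tr A = -6.)
The coefficient of s^2 is -6.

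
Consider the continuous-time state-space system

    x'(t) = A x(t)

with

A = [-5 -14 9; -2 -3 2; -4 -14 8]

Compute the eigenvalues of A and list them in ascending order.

det(sI - A) = s^3 - (tr A)s^2 + (M11 + M22 + M33)s - det A, where Mii is the 2×2 principal minor of A obtained by deleting row i and column i.
tr A = (-5) + (-3) + 8 = 0; M11 = (-3)·8 - 2·(-14) = -24 - (-28) = 4; M22 = (-5)·8 - 9·(-4) = -40 - (-36) = -4; M33 = (-5)·(-3) - (-14)·(-2) = 15 - 28 = -13; sum of minors = -13.
det A = (-5)·((-3)·8 - 2·(-14)) - (-14)·((-2)·8 - 2·(-4)) + 9·((-2)·(-14) - (-3)·(-4)) = (-5)·4 - (-14)·(-8) + 9·16 = 12.
So p(s) = det(sI - A) = s^3 - 13s - 12.
Rational-root test: any integer root divides -12. Testing small divisors, s = -1 works: p(-1) = -1 + 0 + 13 + (-12) = 0, so (s + 1) is a factor.
Dividing, p(s) = (s + 1)(s^2 - s - 12).
Factor s^2 - s - 12: two numbers with sum 1 and product -12 are 4 and -3, so s^2 - s - 12 = (s - 4)(s + 3).
Hence p(s) = (s - 4) (s + 1) (s + 3), with roots -3, -1, 4.
At least one eigenvalue has non-negative real part, so the system is not asymptotically stable.

-3, -1, 4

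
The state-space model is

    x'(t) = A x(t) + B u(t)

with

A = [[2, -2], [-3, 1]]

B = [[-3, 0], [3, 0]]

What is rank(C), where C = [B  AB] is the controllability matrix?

AB = [[-12, 0], [12, 0]]
Controllability matrix C = [B  AB] = [[-3, 0, -12, 0], [3, 0, 12, 0]]
Every column of C is a scalar multiple of column 1 = [-3, 3] (multipliers 1, 0, 4, 0), so the columns span a one-dimensional space.
C ≠ 0, hence rank(C) = 1.
rank(C) = 1 < n = 2, so the pair (A, B) is not completely controllable.

1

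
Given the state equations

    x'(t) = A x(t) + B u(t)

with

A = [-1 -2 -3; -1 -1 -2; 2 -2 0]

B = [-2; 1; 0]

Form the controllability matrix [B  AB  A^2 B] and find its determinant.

-224

AB = [[0], [1], [-6]]
A^2B = [[16], [11], [-2]]
Controllability matrix C = [B  AB  A^2B] = [[-2, 0, 16], [1, 1, 11], [0, -6, -2]]
Expanding along the first row, det(C) = (-2)·(1·(-2) - 11·(-6)) - 0·(1·(-2) - 11·0) + 16·(1·(-6) - 1·0) = (-2)·64 - 0·(-2) + 16·(-6) = -224
Since det(C) ≠ 0, rank(C) = 3 and the system is completely controllable.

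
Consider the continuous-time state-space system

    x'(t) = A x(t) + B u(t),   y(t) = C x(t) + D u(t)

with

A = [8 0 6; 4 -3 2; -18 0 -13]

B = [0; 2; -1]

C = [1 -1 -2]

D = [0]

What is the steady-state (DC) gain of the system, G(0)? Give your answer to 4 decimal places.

G(0) = C(-A)^{-1}B + D = -C A^{-1} B + D.
det A = -12, so A^{-1} = (1/-12)·adj(A) = [[-13/4, 0, -3/2], [-4/3, -1/3, -2/3], [9/2, 0, 2]]
A^{-1} B = [3/2, 0, -2]^T
C A^{-1} B = 11/2
G(0) = D - C A^{-1} B = 0 - (11/2) = -11/2 ≈ -5.5000

-5.5000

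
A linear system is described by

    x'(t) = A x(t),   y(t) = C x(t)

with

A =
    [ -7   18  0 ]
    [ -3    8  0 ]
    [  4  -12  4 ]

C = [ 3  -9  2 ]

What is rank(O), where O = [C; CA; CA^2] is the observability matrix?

CA = [[14, -42, 8]]
CA^2 = [[60, -180, 32]]
Observability matrix O = [C; CA; CA^2] = [[3, -9, 2], [14, -42, 8], [60, -180, 32]]
The columns c1, c2, c3 of O are linearly dependent: 3·c1 + c2 = 0 (check each entry), so rank(O) ≤ 2.
The 2×2 minor from rows 1, 2, columns 1, 3 is 3·8 - 2·14 = 24 - 28 = -4 ≠ 0, so rank(O) = 2.
rank(O) = 2 < n = 3, so the pair (A, C) is not completely observable.

2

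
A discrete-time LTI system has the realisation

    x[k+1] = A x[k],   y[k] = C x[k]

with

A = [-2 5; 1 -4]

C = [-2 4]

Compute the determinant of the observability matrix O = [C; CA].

CA = [[8, -26]]
Observability matrix O = [C; CA] = [[-2, 4], [8, -26]]
det(O) = (-2)·(-26) - 4·8 = 52 - 32 = 20
Since det(O) ≠ 0, rank(O) = 2 and the system is completely observable.

20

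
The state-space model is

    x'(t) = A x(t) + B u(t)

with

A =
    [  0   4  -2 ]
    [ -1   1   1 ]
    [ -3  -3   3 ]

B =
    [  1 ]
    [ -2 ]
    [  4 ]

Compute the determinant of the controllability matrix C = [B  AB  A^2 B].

AB = [[-16], [1], [15]]
A^2B = [[-26], [32], [90]]
Controllability matrix C = [B  AB  A^2B] = [[1, -16, -26], [-2, 1, 32], [4, 15, 90]]
Expanding along the first row, det(C) = 1·(1·90 - 32·15) - (-16)·((-2)·90 - 32·4) + (-26)·((-2)·15 - 1·4) = 1·(-390) - (-16)·(-308) + (-26)·(-34) = -4434
Since det(C) ≠ 0, rank(C) = 3 and the system is completely controllable.

-4434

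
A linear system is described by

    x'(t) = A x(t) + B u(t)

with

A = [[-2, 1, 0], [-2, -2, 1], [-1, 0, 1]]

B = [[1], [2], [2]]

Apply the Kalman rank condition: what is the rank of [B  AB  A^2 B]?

AB = [[0], [-4], [1]]
A^2B = [[-4], [9], [1]]
Controllability matrix C = [B  AB  A^2B] = [[1, 0, -4], [2, -4, 9], [2, 1, 1]]
det(C) = 1·((-4)·1 - 9·1) - 0·(2·1 - 9·2) + (-4)·(2·1 - (-4)·2) = 1·(-13) - 0·(-16) + (-4)·10 = -53 ≠ 0, so rank(C) = 3.
rank(C) = 3 = n, so the pair (A, B) is completely controllable.

3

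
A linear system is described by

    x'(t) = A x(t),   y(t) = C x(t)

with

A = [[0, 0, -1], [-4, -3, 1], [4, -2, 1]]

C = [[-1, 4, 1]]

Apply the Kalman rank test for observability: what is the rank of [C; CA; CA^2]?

CA = [[-12, -14, 6]]
CA^2 = [[80, 30, 4]]
Observability matrix O = [C; CA; CA^2] = [[-1, 4, 1], [-12, -14, 6], [80, 30, 4]]
det(O) = (-1)·((-14)·4 - 6·30) - 4·((-12)·4 - 6·80) + 1·((-12)·30 - (-14)·80) = (-1)·(-236) - 4·(-528) + 1·760 = 3108 ≠ 0, so rank(O) = 3.
rank(O) = 3 = n, so the pair (A, C) is completely observable.

3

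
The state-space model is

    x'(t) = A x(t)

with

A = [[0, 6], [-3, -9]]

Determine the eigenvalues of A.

det(sI - A) = s^2 - (tr A)s + det A, with tr A = 0 + (-9) = -9 and det A = 0·(-9) - 6·(-3) = 0 - (-18) = 18.
So p(s) = det(sI - A) = s^2 + 9s + 18.
Factor s^2 + 9s + 18: two numbers with sum -9 and product 18 are -3 and -6, so s^2 + 9s + 18 = (s + 3)(s + 6).
Hence p(s) = (s + 3) (s + 6), with roots -6, -3.
All eigenvalues have negative real part, so the system is asymptotically stable.

-6, -3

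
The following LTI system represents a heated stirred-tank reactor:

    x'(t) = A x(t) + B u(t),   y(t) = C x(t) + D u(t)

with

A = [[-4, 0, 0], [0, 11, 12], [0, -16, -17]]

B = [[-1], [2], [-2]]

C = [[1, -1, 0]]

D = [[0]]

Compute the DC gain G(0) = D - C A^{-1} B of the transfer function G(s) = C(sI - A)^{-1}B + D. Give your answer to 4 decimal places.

G(0) = C(-A)^{-1}B + D = -C A^{-1} B + D.
det A = -20, so A^{-1} = (1/-20)·adj(A) = [[-1/4, 0, 0], [0, -17/5, -12/5], [0, 16/5, 11/5]]
A^{-1} B = [1/4, -2, 2]^T
C A^{-1} B = 9/4
G(0) = D - C A^{-1} B = 0 - (9/4) = -9/4 ≈ -2.2500

-2.2500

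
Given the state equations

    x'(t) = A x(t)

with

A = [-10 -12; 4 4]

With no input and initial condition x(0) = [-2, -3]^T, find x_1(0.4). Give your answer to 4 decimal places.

det(sI - A) = s^2 - (tr A)s + det A, with tr A = (-10) + 4 = -6 and det A = (-10)·4 - (-12)·4 = -40 - (-48) = 8.
So p(s) = det(sI - A) = s^2 + 6s + 8.
Factor s^2 + 6s + 8: two numbers with sum -6 and product 8 are -2 and -4, so s^2 + 6s + 8 = (s + 2)(s + 4).
Hence p(s) = (s + 2) (s + 4), with roots -4, -2.
The eigenvalues -4, -2 are distinct and real, so A is diagonalisable and x(t) = e^{At} x(0) = V diag(e^{λ_i t}) V^{-1} x(0), where the columns of V are the eigenvectors.
λ = -4: A - (-4)I = [[-6, -12], [4, 8]]. Row 1 gives (-6)·v1 + (-12)·v2 = 0, so take v_1 = [-2, 1]^T.
λ = -2: A - (-2)I = [[-8, -12], [4, 6]]. Row 1 gives (-8)·v1 + (-12)·v2 = 0, so take v_2 = [3, -2]^T.
V = [v_1 v_2] = [[-2, 3], [1, -2]] has det V = 1, so V^{-1} = adj(V)/det V = [[-2, -3], [-1, -2]].
Modal coordinates z(0) = V^{-1} x(0): (-2)·(-2) + (-3)·(-3) = 13; (-1)·(-2) + (-2)·(-3) = 8; so z(0) = [13, 8]^T.
x_1(t) = Σ_i (v_i)_1 · z_i(0) · e^{λ_i t} (row 1 of V times the modal terms).
x_1(0.4) = (-2)·13·e^{-4·0.4} + 3·8·e^{-2·0.4} = (-26)·0.201897 + 24·0.449329 = 5.5346.

5.5346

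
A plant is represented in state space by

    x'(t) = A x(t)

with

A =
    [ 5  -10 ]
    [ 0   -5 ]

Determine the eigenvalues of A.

-5, 5

det(sI - A) = s^2 - (tr A)s + det A, with tr A = 5 + (-5) = 0 and det A = 5·(-5) - (-10)·0 = -25 - 0 = -25.
So p(s) = det(sI - A) = s^2 - 25.
Factor s^2 - 25: two numbers with sum 0 and product -25 are 5 and -5, so s^2 - 25 = (s - 5)(s + 5).
Hence p(s) = (s - 5) (s + 5), with roots -5, 5.
At least one eigenvalue has non-negative real part, so the system is not asymptotically stable.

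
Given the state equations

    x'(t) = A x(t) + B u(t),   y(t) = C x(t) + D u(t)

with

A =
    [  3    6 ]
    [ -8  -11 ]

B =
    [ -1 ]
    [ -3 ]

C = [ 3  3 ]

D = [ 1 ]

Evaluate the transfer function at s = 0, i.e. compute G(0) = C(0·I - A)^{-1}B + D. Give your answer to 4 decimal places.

G(0) = C(-A)^{-1}B + D = -C A^{-1} B + D.
det A = 15, so A^{-1} = (1/15)·adj(A) = [[-11/15, -2/5], [8/15, 1/5]]
A^{-1} B = [29/15, -17/15]^T
C A^{-1} B = 12/5
G(0) = D - C A^{-1} B = 1 - (12/5) = -7/5 ≈ -1.4000

-1.4000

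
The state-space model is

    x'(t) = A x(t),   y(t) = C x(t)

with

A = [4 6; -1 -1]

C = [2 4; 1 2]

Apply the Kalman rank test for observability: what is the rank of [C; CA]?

1

CA = [[4, 8], [2, 4]]
Observability matrix O = [C; CA] = [[2, 4], [1, 2], [4, 8], [2, 4]]
Every row of O is a scalar multiple of row 1 = [2, 4] (multipliers 1, 1/2, 2, 1), so the rows span a one-dimensional space.
O ≠ 0, hence rank(O) = 1.
rank(O) = 1 < n = 2, so the pair (A, C) is not completely observable.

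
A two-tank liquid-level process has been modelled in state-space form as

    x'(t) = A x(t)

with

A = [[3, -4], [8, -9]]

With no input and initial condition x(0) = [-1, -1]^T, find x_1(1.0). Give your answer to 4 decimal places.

-0.3679

det(sI - A) = s^2 - (tr A)s + det A, with tr A = 3 + (-9) = -6 and det A = 3·(-9) - (-4)·8 = -27 - (-32) = 5.
So p(s) = det(sI - A) = s^2 + 6s + 5.
Factor s^2 + 6s + 5: two numbers with sum -6 and product 5 are -1 and -5, so s^2 + 6s + 5 = (s + 1)(s + 5).
Hence p(s) = (s + 1) (s + 5), with roots -5, -1.
The eigenvalues -5, -1 are distinct and real, so A is diagonalisable and x(t) = e^{At} x(0) = V diag(e^{λ_i t}) V^{-1} x(0), where the columns of V are the eigenvectors.
λ = -5: A - (-5)I = [[8, -4], [8, -4]]. Row 1 gives 8·v1 + (-4)·v2 = 0, so take v_1 = [1, 2]^T.
λ = -1: A - (-1)I = [[4, -4], [8, -8]]. Row 1 gives 4·v1 + (-4)·v2 = 0, so take v_2 = [1, 1]^T.
V = [v_1 v_2] = [[1, 1], [2, 1]] has det V = -1, so V^{-1} = adj(V)/det V = [[-1, 1], [2, -1]].
Modal coordinates z(0) = V^{-1} x(0): (-1)·(-1) + 1·(-1) = 0; 2·(-1) + (-1)·(-1) = -1; so z(0) = [0, -1]^T.
x_1(t) = Σ_i (v_i)_1 · z_i(0) · e^{λ_i t} (row 1 of V times the modal terms).
x_1(1.0) = 1·0·e^{-5·1.0} + 1·(-1)·e^{-1·1.0} = 0·0.006738 + (-1)·0.367879 = -0.3679.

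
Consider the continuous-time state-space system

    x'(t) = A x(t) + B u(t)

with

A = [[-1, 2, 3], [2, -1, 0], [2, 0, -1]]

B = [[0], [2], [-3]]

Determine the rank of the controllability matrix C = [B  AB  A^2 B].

AB = [[-5], [-2], [3]]
A^2B = [[10], [-8], [-13]]
Controllability matrix C = [B  AB  A^2B] = [[0, -5, 10], [2, -2, -8], [-3, 3, -13]]
det(C) = 0·((-2)·(-13) - (-8)·3) - (-5)·(2·(-13) - (-8)·(-3)) + 10·(2·3 - (-2)·(-3)) = 0·50 - (-5)·(-50) + 10·0 = -250 ≠ 0, so rank(C) = 3.
rank(C) = 3 = n, so the pair (A, B) is completely controllable.

3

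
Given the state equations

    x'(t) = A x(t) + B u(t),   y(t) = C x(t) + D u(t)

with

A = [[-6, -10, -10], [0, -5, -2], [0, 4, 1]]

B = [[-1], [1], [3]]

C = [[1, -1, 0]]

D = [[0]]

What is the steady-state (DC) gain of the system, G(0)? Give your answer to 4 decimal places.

G(0) = C(-A)^{-1}B + D = -C A^{-1} B + D.
det A = -18, so A^{-1} = (1/-18)·adj(A) = [[-1/6, 5/3, 5/3], [0, 1/3, 2/3], [0, -4/3, -5/3]]
A^{-1} B = [41/6, 7/3, -19/3]^T
C A^{-1} B = 9/2
G(0) = D - C A^{-1} B = 0 - (9/2) = -9/2 ≈ -4.5000

-4.5000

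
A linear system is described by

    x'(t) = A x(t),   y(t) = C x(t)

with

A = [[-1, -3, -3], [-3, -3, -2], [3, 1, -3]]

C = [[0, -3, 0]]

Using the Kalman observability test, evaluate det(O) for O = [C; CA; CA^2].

-1377

CA = [[9, 9, 6]]
CA^2 = [[-18, -48, -63]]
Observability matrix O = [C; CA; CA^2] = [[0, -3, 0], [9, 9, 6], [-18, -48, -63]]
Expanding along the first row, det(O) = 0·(9·(-63) - 6·(-48)) - (-3)·(9·(-63) - 6·(-18)) + 0·(9·(-48) - 9·(-18)) = 0·(-279) - (-3)·(-459) + 0·(-270) = -1377
Since det(O) ≠ 0, rank(O) = 3 and the system is completely observable.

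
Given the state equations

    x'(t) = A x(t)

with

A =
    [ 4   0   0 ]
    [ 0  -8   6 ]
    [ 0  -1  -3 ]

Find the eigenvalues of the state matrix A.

-6, -5, 4

det(sI - A) = s^3 - (tr A)s^2 + (M11 + M22 + M33)s - det A, where Mii is the 2×2 principal minor of A obtained by deleting row i and column i.
tr A = 4 + (-8) + (-3) = -7; M11 = (-8)·(-3) - 6·(-1) = 24 - (-6) = 30; M22 = 4·(-3) - 0·0 = -12 - 0 = -12; M33 = 4·(-8) - 0·0 = -32 - 0 = -32; sum of minors = -14.
det A = 4·((-8)·(-3) - 6·(-1)) - 0·(0·(-3) - 6·0) + 0·(0·(-1) - (-8)·0) = 4·30 - 0·0 + 0·0 = 120.
So p(s) = det(sI - A) = s^3 + 7s^2 - 14s - 120.
Rational-root test: any integer root divides -120. Testing small divisors, s = 4 works: p(4) = 64 + 112 + (-56) + (-120) = 0, so (s - 4) is a factor.
Dividing, p(s) = (s - 4)(s^2 + 11s + 30).
Factor s^2 + 11s + 30: two numbers with sum -11 and product 30 are -5 and -6, so s^2 + 11s + 30 = (s + 5)(s + 6).
Hence p(s) = (s - 4) (s + 5) (s + 6), with roots -6, -5, 4.
At least one eigenvalue has non-negative real part, so the system is not asymptotically stable.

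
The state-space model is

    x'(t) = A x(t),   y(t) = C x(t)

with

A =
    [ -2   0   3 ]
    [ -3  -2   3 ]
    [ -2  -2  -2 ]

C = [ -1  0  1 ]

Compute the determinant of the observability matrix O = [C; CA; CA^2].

CA = [[0, -2, -5]]
CA^2 = [[16, 14, 4]]
Observability matrix O = [C; CA; CA^2] = [[-1, 0, 1], [0, -2, -5], [16, 14, 4]]
Expanding along the first row, det(O) = (-1)·((-2)·4 - (-5)·14) - 0·(0·4 - (-5)·16) + 1·(0·14 - (-2)·16) = (-1)·62 - 0·80 + 1·32 = -30
Since det(O) ≠ 0, rank(O) = 3 and the system is completely observable.

-30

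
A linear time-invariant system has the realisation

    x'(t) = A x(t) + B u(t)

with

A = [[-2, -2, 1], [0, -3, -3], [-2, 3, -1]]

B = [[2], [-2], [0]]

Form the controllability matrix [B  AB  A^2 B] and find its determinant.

136

AB = [[0], [6], [-10]]
A^2B = [[-22], [12], [28]]
Controllability matrix C = [B  AB  A^2B] = [[2, 0, -22], [-2, 6, 12], [0, -10, 28]]
Expanding along the first row, det(C) = 2·(6·28 - 12·(-10)) - 0·((-2)·28 - 12·0) + (-22)·((-2)·(-10) - 6·0) = 2·288 - 0·(-56) + (-22)·20 = 136
Since det(C) ≠ 0, rank(C) = 3 and the system is completely controllable.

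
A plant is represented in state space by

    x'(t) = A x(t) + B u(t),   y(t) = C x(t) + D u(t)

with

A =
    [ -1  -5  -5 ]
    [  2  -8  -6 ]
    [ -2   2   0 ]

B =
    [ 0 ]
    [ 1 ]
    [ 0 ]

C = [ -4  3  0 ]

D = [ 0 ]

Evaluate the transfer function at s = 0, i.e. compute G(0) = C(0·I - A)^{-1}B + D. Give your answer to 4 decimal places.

0.8333

G(0) = C(-A)^{-1}B + D = -C A^{-1} B + D.
det A = -12, so A^{-1} = (1/-12)·adj(A) = [[-1, 5/6, 5/6], [-1, 5/6, 4/3], [1, -1, -3/2]]
A^{-1} B = [5/6, 5/6, -1]^T
C A^{-1} B = -5/6
G(0) = D - C A^{-1} B = 0 - (-5/6) = 5/6 ≈ 0.8333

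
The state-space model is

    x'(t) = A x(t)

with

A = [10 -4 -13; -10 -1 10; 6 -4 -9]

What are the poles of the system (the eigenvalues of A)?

-3, -1, 4

det(sI - A) = s^3 - (tr A)s^2 + (M11 + M22 + M33)s - det A, where Mii is the 2×2 principal minor of A obtained by deleting row i and column i.
tr A = 10 + (-1) + (-9) = 0; M11 = (-1)·(-9) - 10·(-4) = 9 - (-40) = 49; M22 = 10·(-9) - (-13)·6 = -90 - (-78) = -12; M33 = 10·(-1) - (-4)·(-10) = -10 - 40 = -50; sum of minors = -13.
det A = 10·((-1)·(-9) - 10·(-4)) - (-4)·((-10)·(-9) - 10·6) + (-13)·((-10)·(-4) - (-1)·6) = 10·49 - (-4)·30 + (-13)·46 = 12.
So p(s) = det(sI - A) = s^3 - 13s - 12.
Rational-root test: any integer root divides -12. Testing small divisors, s = -1 works: p(-1) = -1 + 0 + 13 + (-12) = 0, so (s + 1) is a factor.
Dividing, p(s) = (s + 1)(s^2 - s - 12).
Factor s^2 - s - 12: two numbers with sum 1 and product -12 are 4 and -3, so s^2 - s - 12 = (s - 4)(s + 3).
Hence p(s) = (s - 4) (s + 1) (s + 3), with roots -3, -1, 4.
At least one eigenvalue has non-negative real part, so the system is not asymptotically stable.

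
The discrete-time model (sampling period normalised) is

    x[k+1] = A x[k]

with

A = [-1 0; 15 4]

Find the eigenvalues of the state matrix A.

det(zI - A) = z^2 - (tr A)z + det A, with tr A = (-1) + 4 = 3 and det A = (-1)·4 - 0·15 = -4 - 0 = -4.
So p(z) = det(zI - A) = z^2 - 3z - 4.
Factor z^2 - 3z - 4: two numbers with sum 3 and product -4 are 4 and -1, so z^2 - 3z - 4 = (z - 4)(z + 1).
Hence p(z) = (z - 4) (z + 1), with roots -1, 4.

-1, 4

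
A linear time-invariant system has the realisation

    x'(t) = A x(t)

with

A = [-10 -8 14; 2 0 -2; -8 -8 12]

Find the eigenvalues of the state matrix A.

-2, 0, 4

det(sI - A) = s^3 - (tr A)s^2 + (M11 + M22 + M33)s - det A, where Mii is the 2×2 principal minor of A obtained by deleting row i and column i.
tr A = (-10) + 0 + 12 = 2; M11 = 0·12 - (-2)·(-8) = 0 - 16 = -16; M22 = (-10)·12 - 14·(-8) = -120 - (-112) = -8; M33 = (-10)·0 - (-8)·2 = 0 - (-16) = 16; sum of minors = -8.
det A = (-10)·(0·12 - (-2)·(-8)) - (-8)·(2·12 - (-2)·(-8)) + 14·(2·(-8) - 0·(-8)) = (-10)·(-16) - (-8)·8 + 14·(-16) = 0.
So p(s) = det(sI - A) = s^3 - 2s^2 - 8s.
The constant term is 0, so p(s) = s(s^2 - 2s - 8).
Factor s^2 - 2s - 8: two numbers with sum 2 and product -8 are 4 and -2, so s^2 - 2s - 8 = (s - 4)(s + 2).
Hence p(s) = s (s - 4) (s + 2), with roots -2, 0, 4.
At least one eigenvalue has non-negative real part, so the system is not asymptotically stable.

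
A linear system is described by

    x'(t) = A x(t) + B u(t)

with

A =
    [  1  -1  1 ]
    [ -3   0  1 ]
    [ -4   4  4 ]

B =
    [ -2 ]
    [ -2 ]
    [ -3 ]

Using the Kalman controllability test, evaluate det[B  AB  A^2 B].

-261

AB = [[-3], [3], [-12]]
A^2B = [[-18], [-3], [-24]]
Controllability matrix C = [B  AB  A^2B] = [[-2, -3, -18], [-2, 3, -3], [-3, -12, -24]]
Expanding along the first row, det(C) = (-2)·(3·(-24) - (-3)·(-12)) - (-3)·((-2)·(-24) - (-3)·(-3)) + (-18)·((-2)·(-12) - 3·(-3)) = (-2)·(-108) - (-3)·39 + (-18)·33 = -261
Since det(C) ≠ 0, rank(C) = 3 and the system is completely controllable.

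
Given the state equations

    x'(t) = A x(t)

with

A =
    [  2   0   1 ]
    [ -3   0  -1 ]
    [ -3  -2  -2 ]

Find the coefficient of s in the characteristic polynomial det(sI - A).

-3

Expand det(sI - A) for the 3×3 matrix.
p(s) = s^3 - 3s - 2.
(Check: constant term = det(-A) = (-1)^3 det A = -2; coefficient of s^2 = -tr A = 0.)
The coefficient of s is -3.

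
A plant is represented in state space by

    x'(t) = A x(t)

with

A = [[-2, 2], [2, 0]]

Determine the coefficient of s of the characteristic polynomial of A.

For a 2×2 matrix, det(sI - A) = s^2 - (tr A)s + det A.
tr A = -2, det A = -4.
So p(s) = s^2 + 2s - 4.
The coefficient of s is 2.

2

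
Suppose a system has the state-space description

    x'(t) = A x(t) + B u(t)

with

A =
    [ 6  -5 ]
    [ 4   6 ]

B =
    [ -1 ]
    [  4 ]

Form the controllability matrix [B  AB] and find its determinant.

AB = [[-26], [20]]
Controllability matrix C = [B  AB] = [[-1, -26], [4, 20]]
det(C) = (-1)·20 - (-26)·4 = -20 - (-104) = 84
Since det(C) ≠ 0, rank(C) = 2 and the system is completely controllable.

84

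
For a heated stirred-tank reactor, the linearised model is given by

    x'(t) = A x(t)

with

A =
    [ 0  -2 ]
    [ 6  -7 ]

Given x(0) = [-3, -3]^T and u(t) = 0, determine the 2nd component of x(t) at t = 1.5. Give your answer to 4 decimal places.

det(sI - A) = s^2 - (tr A)s + det A, with tr A = 0 + (-7) = -7 and det A = 0·(-7) - (-2)·6 = 0 - (-12) = 12.
So p(s) = det(sI - A) = s^2 + 7s + 12.
Factor s^2 + 7s + 12: two numbers with sum -7 and product 12 are -3 and -4, so s^2 + 7s + 12 = (s + 3)(s + 4).
Hence p(s) = (s + 3) (s + 4), with roots -4, -3.
The eigenvalues -4, -3 are distinct and real, so A is diagonalisable and x(t) = e^{At} x(0) = V diag(e^{λ_i t}) V^{-1} x(0), where the columns of V are the eigenvectors.
λ = -4: A - (-4)I = [[4, -2], [6, -3]]. Row 1 gives 4·v1 + (-2)·v2 = 0, so take v_1 = [1, 2]^T.
λ = -3: A - (-3)I = [[3, -2], [6, -4]]. Row 1 gives 3·v1 + (-2)·v2 = 0, so take v_2 = [-2, -3]^T.
V = [v_1 v_2] = [[1, -2], [2, -3]] has det V = 1, so V^{-1} = adj(V)/det V = [[-3, 2], [-2, 1]].
Modal coordinates z(0) = V^{-1} x(0): (-3)·(-3) + 2·(-3) = 3; (-2)·(-3) + 1·(-3) = 3; so z(0) = [3, 3]^T.
x_2(t) = Σ_i (v_i)_2 · z_i(0) · e^{λ_i t} (row 2 of V times the modal terms).
x_2(1.5) = 2·3·e^{-4·1.5} + (-3)·3·e^{-3·1.5} = 6·0.002479 + (-9)·0.011109 = -0.0851.

-0.0851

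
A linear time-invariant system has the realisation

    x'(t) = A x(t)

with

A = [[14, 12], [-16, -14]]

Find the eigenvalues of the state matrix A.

det(sI - A) = s^2 - (tr A)s + det A, with tr A = 14 + (-14) = 0 and det A = 14·(-14) - 12·(-16) = -196 - (-192) = -4.
So p(s) = det(sI - A) = s^2 - 4.
Factor s^2 - 4: two numbers with sum 0 and product -4 are 2 and -2, so s^2 - 4 = (s - 2)(s + 2).
Hence p(s) = (s - 2) (s + 2), with roots -2, 2.
At least one eigenvalue has non-negative real part, so the system is not asymptotically stable.

-2, 2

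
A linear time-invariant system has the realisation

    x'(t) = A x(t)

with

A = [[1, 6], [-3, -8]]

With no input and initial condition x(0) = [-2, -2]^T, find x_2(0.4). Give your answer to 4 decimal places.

det(sI - A) = s^2 - (tr A)s + det A, with tr A = 1 + (-8) = -7 and det A = 1·(-8) - 6·(-3) = -8 - (-18) = 10.
So p(s) = det(sI - A) = s^2 + 7s + 10.
Factor s^2 + 7s + 10: two numbers with sum -7 and product 10 are -2 and -5, so s^2 + 7s + 10 = (s + 2)(s + 5).
Hence p(s) = (s + 2) (s + 5), with roots -5, -2.
The eigenvalues -5, -2 are distinct and real, so A is diagonalisable and x(t) = e^{At} x(0) = V diag(e^{λ_i t}) V^{-1} x(0), where the columns of V are the eigenvectors.
λ = -5: A - (-5)I = [[6, 6], [-3, -3]]. Row 1 gives 6·v1 + 6·v2 = 0, so take v_1 = [-1, 1]^T.
λ = -2: A - (-2)I = [[3, 6], [-3, -6]]. Row 1 gives 3·v1 + 6·v2 = 0, so take v_2 = [-2, 1]^T.
V = [v_1 v_2] = [[-1, -2], [1, 1]] has det V = 1, so V^{-1} = adj(V)/det V = [[1, 2], [-1, -1]].
Modal coordinates z(0) = V^{-1} x(0): 1·(-2) + 2·(-2) = -6; (-1)·(-2) + (-1)·(-2) = 4; so z(0) = [-6, 4]^T.
x_2(t) = Σ_i (v_i)_2 · z_i(0) · e^{λ_i t} (row 2 of V times the modal terms).
x_2(0.4) = 1·(-6)·e^{-5·0.4} + 1·4·e^{-2·0.4} = (-6)·0.135335 + 4·0.449329 = 0.9853.

0.9853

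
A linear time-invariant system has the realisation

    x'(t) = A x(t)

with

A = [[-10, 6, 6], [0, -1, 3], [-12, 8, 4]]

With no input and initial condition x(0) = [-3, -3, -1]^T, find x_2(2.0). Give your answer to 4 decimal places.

det(sI - A) = s^3 - (tr A)s^2 + (M11 + M22 + M33)s - det A, where Mii is the 2×2 principal minor of A obtained by deleting row i and column i.
tr A = (-10) + (-1) + 4 = -7; M11 = (-1)·4 - 3·8 = -4 - 24 = -28; M22 = (-10)·4 - 6·(-12) = -40 - (-72) = 32; M33 = (-10)·(-1) - 6·0 = 10 - 0 = 10; sum of minors = 14.
det A = (-10)·((-1)·4 - 3·8) - 6·(0·4 - 3·(-12)) + 6·(0·8 - (-1)·(-12)) = (-10)·(-28) - 6·36 + 6·(-12) = -8.
So p(s) = det(sI - A) = s^3 + 7s^2 + 14s + 8.
Rational-root test: any integer root divides 8. Testing small divisors, s = -1 works: p(-1) = -1 + 7 + (-14) + 8 = 0, so (s + 1) is a factor.
Dividing, p(s) = (s + 1)(s^2 + 6s + 8).
Factor s^2 + 6s + 8: two numbers with sum -6 and product 8 are -2 and -4, so s^2 + 6s + 8 = (s + 2)(s + 4).
Hence p(s) = (s + 1) (s + 2) (s + 4), with roots -4, -2, -1.
The eigenvalues -4, -2, -1 are distinct and real, so A is diagonalisable and x(t) = e^{At} x(0) = V diag(e^{λ_i t}) V^{-1} x(0), where the columns of V are the eigenvectors.
λ = -4: A - (-4)I = [[-6, 6, 6], [0, 3, 3], [-12, 8, 8]]. v must be orthogonal to every row; (row 1) × (row 2) = [0, 18, -18], so take v_1 = [0, 1, -1]^T.
λ = -2: A - (-2)I = [[-8, 6, 6], [0, 1, 3], [-12, 8, 6]]. v must be orthogonal to every row; (row 1) × (row 2) = [12, 24, -8], so take v_2 = [3, 6, -2]^T.
λ = -1: A - (-1)I = [[-9, 6, 6], [0, 0, 3], [-12, 8, 5]]. v must be orthogonal to every row; (row 1) × (row 2) = [18, 27, 0], so take v_3 = [2, 3, 0]^T.
V = [v_1 v_2 v_3] = [[0, 3, 2], [1, 6, 3], [-1, -2, 0]] has det V = -1, so V^{-1} = adj(V)/det V = [[-6, 4, 3], [3, -2, -2], [-4, 3, 3]].
Modal coordinates z(0) = V^{-1} x(0): (-6)·(-3) + 4·(-3) + 3·(-1) = 3; 3·(-3) + (-2)·(-3) + (-2)·(-1) = -1; (-4)·(-3) + 3·(-3) + 3·(-1) = 0; so z(0) = [3, -1, 0]^T.
x_2(t) = Σ_i (v_i)_2 · z_i(0) · e^{λ_i t} (row 2 of V times the modal terms).
x_2(2.0) = 1·3·e^{-4·2.0} + 6·(-1)·e^{-2·2.0} + 3·0·e^{-1·2.0} = 3·0.000335 + (-6)·0.018316 + 0·0.135335 = -0.1089.

-0.1089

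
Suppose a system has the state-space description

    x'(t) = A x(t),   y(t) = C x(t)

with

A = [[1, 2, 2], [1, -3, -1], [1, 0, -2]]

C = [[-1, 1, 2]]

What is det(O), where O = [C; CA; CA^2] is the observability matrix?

CA = [[2, -5, -7]]
CA^2 = [[-10, 19, 23]]
Observability matrix O = [C; CA; CA^2] = [[-1, 1, 2], [2, -5, -7], [-10, 19, 23]]
Expanding along the first row, det(O) = (-1)·((-5)·23 - (-7)·19) - 1·(2·23 - (-7)·(-10)) + 2·(2·19 - (-5)·(-10)) = (-1)·18 - 1·(-24) + 2·(-12) = -18
Since det(O) ≠ 0, rank(O) = 3 and the system is completely observable.

-18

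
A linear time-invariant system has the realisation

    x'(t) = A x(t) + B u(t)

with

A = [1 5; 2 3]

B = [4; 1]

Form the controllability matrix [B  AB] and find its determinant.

35

AB = [[9], [11]]
Controllability matrix C = [B  AB] = [[4, 9], [1, 11]]
det(C) = 4·11 - 9·1 = 44 - 9 = 35
Since det(C) ≠ 0, rank(C) = 2 and the system is completely controllable.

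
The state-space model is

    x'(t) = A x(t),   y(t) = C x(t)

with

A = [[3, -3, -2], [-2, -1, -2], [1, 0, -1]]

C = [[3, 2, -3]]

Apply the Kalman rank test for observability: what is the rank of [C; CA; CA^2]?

3

CA = [[2, -11, -7]]
CA^2 = [[21, 5, 25]]
Observability matrix O = [C; CA; CA^2] = [[3, 2, -3], [2, -11, -7], [21, 5, 25]]
det(O) = 3·((-11)·25 - (-7)·5) - 2·(2·25 - (-7)·21) + (-3)·(2·5 - (-11)·21) = 3·(-240) - 2·197 + (-3)·241 = -1837 ≠ 0, so rank(O) = 3.
rank(O) = 3 = n, so the pair (A, C) is completely observable.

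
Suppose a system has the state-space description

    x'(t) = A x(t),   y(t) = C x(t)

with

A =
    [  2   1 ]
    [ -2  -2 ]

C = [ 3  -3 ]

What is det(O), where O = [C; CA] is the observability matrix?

63

CA = [[12, 9]]
Observability matrix O = [C; CA] = [[3, -3], [12, 9]]
det(O) = 3·9 - (-3)·12 = 27 - (-36) = 63
Since det(O) ≠ 0, rank(O) = 2 and the system is completely observable.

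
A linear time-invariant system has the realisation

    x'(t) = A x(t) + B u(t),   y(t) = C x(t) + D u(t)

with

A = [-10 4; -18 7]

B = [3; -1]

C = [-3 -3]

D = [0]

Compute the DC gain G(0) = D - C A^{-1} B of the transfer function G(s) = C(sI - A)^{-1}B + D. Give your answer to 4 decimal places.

G(0) = C(-A)^{-1}B + D = -C A^{-1} B + D.
det A = 2, so A^{-1} = (1/2)·adj(A) = [[7/2, -2], [9, -5]]
A^{-1} B = [25/2, 32]^T
C A^{-1} B = -267/2
G(0) = D - C A^{-1} B = 0 - (-267/2) = 267/2 ≈ 133.5000

133.5000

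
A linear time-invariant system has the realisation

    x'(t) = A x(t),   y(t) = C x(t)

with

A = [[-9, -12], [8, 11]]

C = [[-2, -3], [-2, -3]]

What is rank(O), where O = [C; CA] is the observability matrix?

CA = [[-6, -9], [-6, -9]]
Observability matrix O = [C; CA] = [[-2, -3], [-2, -3], [-6, -9], [-6, -9]]
Every row of O is a scalar multiple of row 1 = [-2, -3] (multipliers 1, 1, 3, 3), so the rows span a one-dimensional space.
O ≠ 0, hence rank(O) = 1.
rank(O) = 1 < n = 2, so the pair (A, C) is not completely observable.

1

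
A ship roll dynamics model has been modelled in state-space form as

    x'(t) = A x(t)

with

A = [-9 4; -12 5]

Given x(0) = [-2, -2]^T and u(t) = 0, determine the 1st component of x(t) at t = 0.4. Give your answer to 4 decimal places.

0.1359

det(sI - A) = s^2 - (tr A)s + det A, with tr A = (-9) + 5 = -4 and det A = (-9)·5 - 4·(-12) = -45 - (-48) = 3.
So p(s) = det(sI - A) = s^2 + 4s + 3.
Factor s^2 + 4s + 3: two numbers with sum -4 and product 3 are -1 and -3, so s^2 + 4s + 3 = (s + 1)(s + 3).
Hence p(s) = (s + 1) (s + 3), with roots -3, -1.
The eigenvalues -3, -1 are distinct and real, so A is diagonalisable and x(t) = e^{At} x(0) = V diag(e^{λ_i t}) V^{-1} x(0), where the columns of V are the eigenvectors.
λ = -3: A - (-3)I = [[-6, 4], [-12, 8]]. Row 1 gives (-6)·v1 + 4·v2 = 0, so take v_1 = [2, 3]^T.
λ = -1: A - (-1)I = [[-8, 4], [-12, 6]]. Row 1 gives (-8)·v1 + 4·v2 = 0, so take v_2 = [-1, -2]^T.
V = [v_1 v_2] = [[2, -1], [3, -2]] has det V = -1, so V^{-1} = adj(V)/det V = [[2, -1], [3, -2]].
Modal coordinates z(0) = V^{-1} x(0): 2·(-2) + (-1)·(-2) = -2; 3·(-2) + (-2)·(-2) = -2; so z(0) = [-2, -2]^T.
x_1(t) = Σ_i (v_i)_1 · z_i(0) · e^{λ_i t} (row 1 of V times the modal terms).
x_1(0.4) = 2·(-2)·e^{-3·0.4} + (-1)·(-2)·e^{-1·0.4} = (-4)·0.301194 + 2·0.670320 = 0.1359.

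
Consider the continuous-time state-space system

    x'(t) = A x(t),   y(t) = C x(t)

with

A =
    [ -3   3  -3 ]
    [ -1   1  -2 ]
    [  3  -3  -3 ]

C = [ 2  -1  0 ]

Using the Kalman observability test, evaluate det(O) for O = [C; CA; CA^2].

CA = [[-5, 5, -4]]
CA^2 = [[-2, 2, 17]]
Observability matrix O = [C; CA; CA^2] = [[2, -1, 0], [-5, 5, -4], [-2, 2, 17]]
Expanding along the first row, det(O) = 2·(5·17 - (-4)·2) - (-1)·((-5)·17 - (-4)·(-2)) + 0·((-5)·2 - 5·(-2)) = 2·93 - (-1)·(-93) + 0·0 = 93
Since det(O) ≠ 0, rank(O) = 3 and the system is completely observable.

93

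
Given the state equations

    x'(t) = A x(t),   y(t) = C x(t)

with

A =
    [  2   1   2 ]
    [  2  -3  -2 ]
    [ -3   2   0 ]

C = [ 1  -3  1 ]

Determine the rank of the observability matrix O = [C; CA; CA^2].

3

CA = [[-7, 12, 8]]
CA^2 = [[-14, -27, -38]]
Observability matrix O = [C; CA; CA^2] = [[1, -3, 1], [-7, 12, 8], [-14, -27, -38]]
det(O) = 1·(12·(-38) - 8·(-27)) - (-3)·((-7)·(-38) - 8·(-14)) + 1·((-7)·(-27) - 12·(-14)) = 1·(-240) - (-3)·378 + 1·357 = 1251 ≠ 0, so rank(O) = 3.
rank(O) = 3 = n, so the pair (A, C) is completely observable.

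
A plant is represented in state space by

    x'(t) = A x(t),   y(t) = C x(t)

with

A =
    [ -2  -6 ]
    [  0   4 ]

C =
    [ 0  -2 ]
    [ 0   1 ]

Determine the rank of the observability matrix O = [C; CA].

CA = [[0, -8], [0, 4]]
Observability matrix O = [C; CA] = [[0, -2], [0, 1], [0, -8], [0, 4]]
Every row of O is a scalar multiple of row 1 = [0, -2] (multipliers 1, -1/2, 4, -2), so the rows span a one-dimensional space.
O ≠ 0, hence rank(O) = 1.
rank(O) = 1 < n = 2, so the pair (A, C) is not completely observable.

1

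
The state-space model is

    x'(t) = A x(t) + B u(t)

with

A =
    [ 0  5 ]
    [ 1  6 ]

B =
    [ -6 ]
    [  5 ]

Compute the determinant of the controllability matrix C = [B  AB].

AB = [[25], [24]]
Controllability matrix C = [B  AB] = [[-6, 25], [5, 24]]
det(C) = (-6)·24 - 25·5 = -144 - 125 = -269
Since det(C) ≠ 0, rank(C) = 2 and the system is completely controllable.

-269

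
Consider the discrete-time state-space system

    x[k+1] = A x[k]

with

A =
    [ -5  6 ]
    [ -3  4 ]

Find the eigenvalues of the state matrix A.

-2, 1

det(zI - A) = z^2 - (tr A)z + det A, with tr A = (-5) + 4 = -1 and det A = (-5)·4 - 6·(-3) = -20 - (-18) = -2.
So p(z) = det(zI - A) = z^2 + z - 2.
Factor z^2 + z - 2: two numbers with sum -1 and product -2 are 1 and -2, so z^2 + z - 2 = (z - 1)(z + 2).
Hence p(z) = (z - 1) (z + 2), with roots -2, 1.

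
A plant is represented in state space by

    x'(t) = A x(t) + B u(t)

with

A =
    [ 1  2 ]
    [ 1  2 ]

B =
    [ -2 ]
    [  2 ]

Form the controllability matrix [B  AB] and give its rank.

2

AB = [[2], [2]]
Controllability matrix C = [B  AB] = [[-2, 2], [2, 2]]
det(C) = (-2)·2 - 2·2 = -4 - 4 = -8 ≠ 0, so rank(C) = 2.
rank(C) = 2 = n, so the pair (A, B) is completely controllable.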